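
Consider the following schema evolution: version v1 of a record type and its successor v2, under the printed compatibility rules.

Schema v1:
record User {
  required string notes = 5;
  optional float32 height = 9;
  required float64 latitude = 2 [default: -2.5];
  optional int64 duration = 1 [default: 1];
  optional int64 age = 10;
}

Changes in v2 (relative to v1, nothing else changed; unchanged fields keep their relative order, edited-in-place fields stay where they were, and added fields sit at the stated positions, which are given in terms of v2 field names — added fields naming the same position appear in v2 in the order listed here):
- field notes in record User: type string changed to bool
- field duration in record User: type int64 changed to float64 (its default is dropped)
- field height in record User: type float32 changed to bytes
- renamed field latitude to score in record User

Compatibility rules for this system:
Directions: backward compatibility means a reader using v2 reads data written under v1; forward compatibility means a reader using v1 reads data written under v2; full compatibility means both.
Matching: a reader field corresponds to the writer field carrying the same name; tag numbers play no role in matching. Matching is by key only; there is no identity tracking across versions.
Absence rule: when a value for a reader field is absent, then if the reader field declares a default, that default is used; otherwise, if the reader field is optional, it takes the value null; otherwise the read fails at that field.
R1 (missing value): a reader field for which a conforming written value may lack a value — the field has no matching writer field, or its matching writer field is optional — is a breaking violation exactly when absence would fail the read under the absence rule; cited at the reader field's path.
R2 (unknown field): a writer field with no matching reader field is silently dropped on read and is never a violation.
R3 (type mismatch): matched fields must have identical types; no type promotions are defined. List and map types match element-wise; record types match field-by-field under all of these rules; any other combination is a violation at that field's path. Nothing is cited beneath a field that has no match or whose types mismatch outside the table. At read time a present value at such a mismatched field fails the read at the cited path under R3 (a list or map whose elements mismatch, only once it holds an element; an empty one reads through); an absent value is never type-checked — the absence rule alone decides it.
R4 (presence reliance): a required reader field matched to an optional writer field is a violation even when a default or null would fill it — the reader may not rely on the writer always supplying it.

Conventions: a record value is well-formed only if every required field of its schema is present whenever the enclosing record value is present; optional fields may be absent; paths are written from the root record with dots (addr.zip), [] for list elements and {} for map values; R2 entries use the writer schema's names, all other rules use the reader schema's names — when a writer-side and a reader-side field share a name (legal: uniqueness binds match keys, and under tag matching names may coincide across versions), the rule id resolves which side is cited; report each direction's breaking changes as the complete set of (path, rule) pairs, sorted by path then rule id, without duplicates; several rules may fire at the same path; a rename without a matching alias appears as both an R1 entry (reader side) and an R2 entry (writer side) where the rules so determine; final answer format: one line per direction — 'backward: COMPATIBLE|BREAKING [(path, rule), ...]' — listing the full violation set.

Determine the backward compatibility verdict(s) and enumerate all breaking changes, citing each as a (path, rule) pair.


in User below, arrows point writer -> reader
backward for User (reader v2, writer v1):
  notes: paired with writer notes (string -> bool; writer required)
  height: paired with writer height (float32 -> bytes; writer optional)
  score: no writer-side match
  duration: paired with writer duration (int64 -> float64; writer optional)
  age: paired with writer age (int64 -> int64; writer optional)
  writer field latitude has no reader counterpart
  breaking: (duration, R3)
  breaking: (height, R3)
  breaking: (notes, R3)
  backward on User therefore BREAKING (3)
the rest of the User diff is inert for this question:
  renamed field latitude to score in record User -> inert for the asked User verdict: nothing fires

backward: BREAKING [(duration, R3), (height, R3), (notes, R3)]


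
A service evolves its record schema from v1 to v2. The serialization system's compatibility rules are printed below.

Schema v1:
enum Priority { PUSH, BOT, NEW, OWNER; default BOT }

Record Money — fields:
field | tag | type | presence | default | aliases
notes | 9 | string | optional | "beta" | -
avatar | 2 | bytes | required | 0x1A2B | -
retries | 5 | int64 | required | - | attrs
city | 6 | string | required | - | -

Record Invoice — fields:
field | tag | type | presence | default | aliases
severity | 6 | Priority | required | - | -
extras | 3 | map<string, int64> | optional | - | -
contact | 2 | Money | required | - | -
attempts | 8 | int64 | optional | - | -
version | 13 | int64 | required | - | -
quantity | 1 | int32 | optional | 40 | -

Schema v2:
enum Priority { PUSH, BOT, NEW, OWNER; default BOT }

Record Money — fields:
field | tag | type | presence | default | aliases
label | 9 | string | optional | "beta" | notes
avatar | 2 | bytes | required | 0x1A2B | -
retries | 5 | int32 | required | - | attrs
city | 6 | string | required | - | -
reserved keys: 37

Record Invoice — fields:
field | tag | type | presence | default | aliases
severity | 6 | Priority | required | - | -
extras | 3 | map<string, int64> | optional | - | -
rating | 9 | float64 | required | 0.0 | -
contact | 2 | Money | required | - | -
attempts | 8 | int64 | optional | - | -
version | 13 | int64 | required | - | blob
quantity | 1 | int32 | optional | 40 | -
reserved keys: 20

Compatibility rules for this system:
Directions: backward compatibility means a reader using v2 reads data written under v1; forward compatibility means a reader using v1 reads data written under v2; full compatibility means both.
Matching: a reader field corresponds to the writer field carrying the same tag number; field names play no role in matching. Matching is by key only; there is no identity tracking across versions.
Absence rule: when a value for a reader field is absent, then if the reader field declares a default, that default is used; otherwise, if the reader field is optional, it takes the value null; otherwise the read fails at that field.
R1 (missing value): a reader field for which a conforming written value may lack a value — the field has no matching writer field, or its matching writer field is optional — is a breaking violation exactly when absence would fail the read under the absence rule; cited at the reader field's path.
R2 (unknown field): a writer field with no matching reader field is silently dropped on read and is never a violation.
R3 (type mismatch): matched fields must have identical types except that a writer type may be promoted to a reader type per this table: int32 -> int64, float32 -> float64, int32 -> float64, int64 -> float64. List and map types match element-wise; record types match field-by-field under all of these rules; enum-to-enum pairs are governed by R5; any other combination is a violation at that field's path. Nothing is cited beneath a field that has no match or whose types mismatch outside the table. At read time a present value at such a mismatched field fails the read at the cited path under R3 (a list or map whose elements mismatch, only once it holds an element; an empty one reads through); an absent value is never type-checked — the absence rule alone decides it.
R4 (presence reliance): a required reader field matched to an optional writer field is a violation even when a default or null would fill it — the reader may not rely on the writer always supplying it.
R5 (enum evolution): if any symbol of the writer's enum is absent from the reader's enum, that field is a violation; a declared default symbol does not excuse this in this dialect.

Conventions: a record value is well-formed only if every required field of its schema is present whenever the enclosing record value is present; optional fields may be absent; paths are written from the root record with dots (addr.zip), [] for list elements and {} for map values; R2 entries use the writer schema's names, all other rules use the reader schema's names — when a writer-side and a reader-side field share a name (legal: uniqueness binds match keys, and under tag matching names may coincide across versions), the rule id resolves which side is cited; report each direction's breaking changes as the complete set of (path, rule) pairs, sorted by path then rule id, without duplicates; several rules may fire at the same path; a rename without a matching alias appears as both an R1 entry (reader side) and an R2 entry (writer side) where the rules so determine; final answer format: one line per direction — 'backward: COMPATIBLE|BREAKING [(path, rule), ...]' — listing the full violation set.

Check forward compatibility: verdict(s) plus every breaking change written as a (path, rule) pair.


in Invoice below, arrows point writer -> reader
forward analysis of Invoice with v1 as reader and v2 as writer:
  severity: paired with writer severity (Priority -> Priority; writer required)
  extras: paired with writer extras (map<string, int64> -> map<string, int64>; writer optional)
  contact: paired with writer contact (Money -> Money; writer required)
  attempts: paired with writer attempts (int64 -> int64; writer optional)
  version: paired with writer version (int64 -> int64; writer required)
  quantity: paired with writer quantity (int32 -> int32; writer optional)
  writer rating: unknown to reader
  contact.notes: paired with writer contact.label (string -> string; writer optional)
  contact.avatar: paired with writer contact.avatar (bytes -> bytes; writer required)
  contact.retries: paired with writer contact.retries (int32 -> int64; writer required)
  contact.city: paired with writer contact.city (string -> string; writer required)
  => no violations; forward on Invoice: COMPATIBLE
the other Invoice changes do not affect what is asked:
  added field rating to record Invoice: required float64, tag 9, default 0.0 (in v2 it sits immediately before contact) -> no rule fires on it in Invoice's dialect; the asked verdict holds
  field retries in record Money: type int64 changed to int32 -> affects backward compatibility only, which is not asked
  renamed field notes to label in record Money (alias notes declared on the renamed field) -> no rule fires on it in Invoice's dialect; the asked verdict holds

forward: COMPATIBLE []


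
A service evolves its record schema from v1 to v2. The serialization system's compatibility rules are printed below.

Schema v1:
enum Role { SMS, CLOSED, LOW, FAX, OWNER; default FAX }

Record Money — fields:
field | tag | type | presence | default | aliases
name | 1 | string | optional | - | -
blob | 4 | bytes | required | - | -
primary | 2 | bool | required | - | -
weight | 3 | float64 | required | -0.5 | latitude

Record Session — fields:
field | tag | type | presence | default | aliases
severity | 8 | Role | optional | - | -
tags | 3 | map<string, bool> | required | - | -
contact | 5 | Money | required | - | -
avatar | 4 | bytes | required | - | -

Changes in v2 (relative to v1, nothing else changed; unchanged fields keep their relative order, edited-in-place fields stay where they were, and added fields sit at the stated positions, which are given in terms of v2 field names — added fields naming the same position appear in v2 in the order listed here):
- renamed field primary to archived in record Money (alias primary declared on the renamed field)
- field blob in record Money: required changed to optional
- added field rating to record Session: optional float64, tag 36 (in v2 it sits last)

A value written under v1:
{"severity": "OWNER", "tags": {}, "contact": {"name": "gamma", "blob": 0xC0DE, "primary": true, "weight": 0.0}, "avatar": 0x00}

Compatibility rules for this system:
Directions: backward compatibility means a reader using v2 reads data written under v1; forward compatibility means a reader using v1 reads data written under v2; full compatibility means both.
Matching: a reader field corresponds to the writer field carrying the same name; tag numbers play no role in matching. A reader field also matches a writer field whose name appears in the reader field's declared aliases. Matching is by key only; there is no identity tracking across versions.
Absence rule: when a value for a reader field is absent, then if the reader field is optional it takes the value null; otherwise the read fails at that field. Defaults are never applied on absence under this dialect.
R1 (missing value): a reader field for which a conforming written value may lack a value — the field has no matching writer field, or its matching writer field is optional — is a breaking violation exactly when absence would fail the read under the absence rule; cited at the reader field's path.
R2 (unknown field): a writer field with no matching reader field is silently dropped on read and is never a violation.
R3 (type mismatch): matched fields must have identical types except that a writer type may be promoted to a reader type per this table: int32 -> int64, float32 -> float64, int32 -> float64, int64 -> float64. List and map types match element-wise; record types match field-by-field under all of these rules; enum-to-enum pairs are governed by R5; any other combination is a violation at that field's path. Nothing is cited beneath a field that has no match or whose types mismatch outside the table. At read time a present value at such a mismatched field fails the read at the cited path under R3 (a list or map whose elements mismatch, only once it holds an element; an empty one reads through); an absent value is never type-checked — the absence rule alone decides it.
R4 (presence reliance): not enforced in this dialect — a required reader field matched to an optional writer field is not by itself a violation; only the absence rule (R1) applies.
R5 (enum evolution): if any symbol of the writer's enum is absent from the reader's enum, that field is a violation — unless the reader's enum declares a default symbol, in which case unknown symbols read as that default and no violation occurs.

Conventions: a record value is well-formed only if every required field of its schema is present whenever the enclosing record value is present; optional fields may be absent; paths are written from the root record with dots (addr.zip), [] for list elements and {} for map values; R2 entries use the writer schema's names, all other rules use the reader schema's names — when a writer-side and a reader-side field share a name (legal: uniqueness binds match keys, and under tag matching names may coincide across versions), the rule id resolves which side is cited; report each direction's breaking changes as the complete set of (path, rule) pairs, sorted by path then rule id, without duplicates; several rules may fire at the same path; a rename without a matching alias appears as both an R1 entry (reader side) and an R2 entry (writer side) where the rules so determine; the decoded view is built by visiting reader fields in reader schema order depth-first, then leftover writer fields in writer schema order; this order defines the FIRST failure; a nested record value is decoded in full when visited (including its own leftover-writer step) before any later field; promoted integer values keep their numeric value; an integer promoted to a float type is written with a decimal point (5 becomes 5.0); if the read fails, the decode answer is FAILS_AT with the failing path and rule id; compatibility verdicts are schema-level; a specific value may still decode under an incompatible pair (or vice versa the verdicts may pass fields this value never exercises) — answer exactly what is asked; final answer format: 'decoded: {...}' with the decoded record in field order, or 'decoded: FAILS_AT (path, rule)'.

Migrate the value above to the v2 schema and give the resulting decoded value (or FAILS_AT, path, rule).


decoded: {"severity": "OWNER", "tags": {}, "contact": {"name": "gamma", "blob": 0xC0DE, "archived": true, "weight": 0.0}, "avatar": 0x00, "rating": null}

each type pair in Session: writer, then reader
decode (reader v2):
  severity := "OWNER"
  tags := {}
  contact.name := "gamma"
  contact.blob := 0xC0DE
  contact.archived := true (from writer primary)
  contact.weight := 0.0
  avatar := 0x00
  rating := null (missing; optional => null)
  => decoded: {"severity": "OWNER", "tags": {}, "contact": {"name": "gamma", "blob": 0xC0DE, "archived": true, "weight": 0.0}, "avatar": 0x00, "rating": null}
the rest of the Session diff is inert for this question:
  field blob in record Money: required changed to optional -> a verdict-level change on Session — the shown value reads the same


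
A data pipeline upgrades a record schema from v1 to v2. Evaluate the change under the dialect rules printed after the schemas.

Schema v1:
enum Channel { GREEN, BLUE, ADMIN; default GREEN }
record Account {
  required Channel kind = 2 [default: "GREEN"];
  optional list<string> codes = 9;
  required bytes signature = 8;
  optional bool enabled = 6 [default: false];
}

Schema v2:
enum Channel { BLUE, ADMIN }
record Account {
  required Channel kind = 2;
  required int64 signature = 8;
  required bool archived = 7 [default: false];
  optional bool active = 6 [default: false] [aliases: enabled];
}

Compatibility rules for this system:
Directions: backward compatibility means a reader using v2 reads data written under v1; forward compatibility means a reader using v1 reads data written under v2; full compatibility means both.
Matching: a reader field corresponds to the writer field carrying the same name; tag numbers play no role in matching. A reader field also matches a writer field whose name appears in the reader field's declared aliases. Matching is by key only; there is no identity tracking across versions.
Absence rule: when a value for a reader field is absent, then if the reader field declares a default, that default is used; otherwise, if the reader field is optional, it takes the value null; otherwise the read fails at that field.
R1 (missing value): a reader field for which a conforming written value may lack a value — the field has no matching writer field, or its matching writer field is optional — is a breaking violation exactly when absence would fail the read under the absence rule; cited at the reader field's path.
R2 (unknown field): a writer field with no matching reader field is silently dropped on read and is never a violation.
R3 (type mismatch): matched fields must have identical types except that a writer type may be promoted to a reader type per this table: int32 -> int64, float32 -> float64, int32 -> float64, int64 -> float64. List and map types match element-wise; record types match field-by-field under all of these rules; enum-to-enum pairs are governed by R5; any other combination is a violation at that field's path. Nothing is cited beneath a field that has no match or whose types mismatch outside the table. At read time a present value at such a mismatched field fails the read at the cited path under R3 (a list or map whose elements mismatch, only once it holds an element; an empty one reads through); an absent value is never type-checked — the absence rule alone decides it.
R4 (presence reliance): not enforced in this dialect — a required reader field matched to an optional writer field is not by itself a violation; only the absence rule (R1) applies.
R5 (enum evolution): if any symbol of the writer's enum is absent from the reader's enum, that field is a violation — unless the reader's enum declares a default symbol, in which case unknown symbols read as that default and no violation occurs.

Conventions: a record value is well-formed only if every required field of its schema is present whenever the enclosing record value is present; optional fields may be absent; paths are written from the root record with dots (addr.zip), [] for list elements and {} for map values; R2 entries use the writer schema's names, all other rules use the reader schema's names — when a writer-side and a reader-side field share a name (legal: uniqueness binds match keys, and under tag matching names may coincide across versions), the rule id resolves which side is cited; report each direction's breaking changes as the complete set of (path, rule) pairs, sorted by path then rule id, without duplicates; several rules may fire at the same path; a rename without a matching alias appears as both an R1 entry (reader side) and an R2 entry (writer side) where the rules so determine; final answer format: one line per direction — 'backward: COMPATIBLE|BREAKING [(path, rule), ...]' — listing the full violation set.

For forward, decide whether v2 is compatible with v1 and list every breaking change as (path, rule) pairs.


in Account below, arrows point writer -> reader
checking forward for Account: reader v1 against writer v2:
  kind: Channel -> Channel, writer required; from kind
  no writer field matches reader codes
  signature: int64 -> bytes, writer required; from signature
  no writer field matches reader enabled
  archived (writer side), unknown to reader
  active (writer side), unknown to reader
  R3 fires at signature
  => forward: BREAKING (1)
ruling out the remaining Account differences:
  enum Channel (field kind in record Account): symbol GREEN removed (it was the default; the default is cleared) (the field default referencing it is cleared) -> fires only in the backward direction of Account, which is not asked here
  renamed field enabled to active in record Account (alias enabled declared on the renamed field) -> inert for the asked Account verdict: nothing fires
  removed field codes from record Account -> inert for the asked Account verdict: nothing fires
  added field archived to record Account: required bool, tag 7, default false (in v2 it sits immediately before active) -> inert for the asked Account verdict: nothing fires

forward: BREAKING [(signature, R3)]


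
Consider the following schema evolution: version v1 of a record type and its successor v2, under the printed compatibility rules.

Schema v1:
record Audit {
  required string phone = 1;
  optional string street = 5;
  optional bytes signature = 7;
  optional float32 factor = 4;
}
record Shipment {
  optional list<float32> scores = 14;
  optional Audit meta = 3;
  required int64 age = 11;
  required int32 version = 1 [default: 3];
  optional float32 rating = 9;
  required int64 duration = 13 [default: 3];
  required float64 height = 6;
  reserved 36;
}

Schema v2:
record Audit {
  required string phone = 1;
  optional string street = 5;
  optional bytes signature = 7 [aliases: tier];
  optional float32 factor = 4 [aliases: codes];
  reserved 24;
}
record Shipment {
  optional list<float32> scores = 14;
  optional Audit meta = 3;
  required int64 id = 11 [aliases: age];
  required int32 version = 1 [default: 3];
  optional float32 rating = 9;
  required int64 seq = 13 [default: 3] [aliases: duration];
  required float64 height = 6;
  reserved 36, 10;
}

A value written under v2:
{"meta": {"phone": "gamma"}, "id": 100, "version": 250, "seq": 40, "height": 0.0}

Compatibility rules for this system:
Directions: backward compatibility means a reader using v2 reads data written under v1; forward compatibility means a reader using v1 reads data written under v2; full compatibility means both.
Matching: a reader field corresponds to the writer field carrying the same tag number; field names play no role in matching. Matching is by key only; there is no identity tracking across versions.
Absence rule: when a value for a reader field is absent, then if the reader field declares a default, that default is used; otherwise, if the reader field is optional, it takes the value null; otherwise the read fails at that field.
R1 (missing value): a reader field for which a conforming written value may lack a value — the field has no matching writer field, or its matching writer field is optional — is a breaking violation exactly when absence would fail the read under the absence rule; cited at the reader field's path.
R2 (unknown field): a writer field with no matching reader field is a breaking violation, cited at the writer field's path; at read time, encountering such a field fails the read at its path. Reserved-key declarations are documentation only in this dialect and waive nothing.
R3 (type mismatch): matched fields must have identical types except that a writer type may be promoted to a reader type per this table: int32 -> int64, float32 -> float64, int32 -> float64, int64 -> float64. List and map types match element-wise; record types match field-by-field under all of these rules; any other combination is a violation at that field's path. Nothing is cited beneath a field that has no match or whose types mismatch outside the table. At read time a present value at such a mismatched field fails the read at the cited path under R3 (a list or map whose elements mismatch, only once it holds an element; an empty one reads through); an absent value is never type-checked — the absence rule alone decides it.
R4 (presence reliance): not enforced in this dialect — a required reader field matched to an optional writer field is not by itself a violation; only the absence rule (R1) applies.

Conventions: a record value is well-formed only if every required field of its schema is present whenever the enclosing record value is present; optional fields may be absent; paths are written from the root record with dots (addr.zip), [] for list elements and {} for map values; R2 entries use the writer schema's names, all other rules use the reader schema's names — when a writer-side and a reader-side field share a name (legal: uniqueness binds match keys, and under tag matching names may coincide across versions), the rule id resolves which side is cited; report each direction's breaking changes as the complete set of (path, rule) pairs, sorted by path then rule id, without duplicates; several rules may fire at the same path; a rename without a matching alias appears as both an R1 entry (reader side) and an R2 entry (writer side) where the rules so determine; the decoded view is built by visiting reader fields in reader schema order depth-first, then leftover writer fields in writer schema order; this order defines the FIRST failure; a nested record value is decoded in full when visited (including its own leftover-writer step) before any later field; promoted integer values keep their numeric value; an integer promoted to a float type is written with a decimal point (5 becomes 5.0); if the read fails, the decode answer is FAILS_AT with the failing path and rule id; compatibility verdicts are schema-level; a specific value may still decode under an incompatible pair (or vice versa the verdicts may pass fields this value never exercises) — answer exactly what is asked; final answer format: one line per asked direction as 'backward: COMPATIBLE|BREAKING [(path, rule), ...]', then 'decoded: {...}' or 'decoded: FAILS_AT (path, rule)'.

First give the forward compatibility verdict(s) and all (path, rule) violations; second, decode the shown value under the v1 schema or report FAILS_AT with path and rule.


forward: COMPATIBLE []; decoded: {"scores": null, "meta": {"phone": "gamma", "street": null, "signature": null, "factor": null}, "age": 100, "version": 250, "rating": null, "duration": 40, "height": 0.0}

each type pair in Shipment: writer, then reader
forward pass over Shipment, reader schema v1, writer schema v2:
  scores: paired with writer scores (list<float32> -> list<float32>; writer optional)
  meta: paired with writer meta (Audit -> Audit; writer optional)
  age: paired with writer id (int64 -> int64; writer required)
  version: paired with writer version (int32 -> int32; writer required)
  rating: paired with writer rating (float32 -> float32; writer optional)
  duration: paired with writer seq (int64 -> int64; writer required)
  height: paired with writer height (float64 -> float64; writer required)
  meta.phone: paired with writer meta.phone (string -> string; writer required)
  meta.street: paired with writer meta.street (string -> string; writer optional)
  meta.signature: paired with writer meta.signature (bytes -> bytes; writer optional)
  meta.factor: paired with writer meta.factor (float32 -> float32; writer optional)
  nothing fires on Shipment: forward is COMPATIBLE
decode walk for Shipment under reader schema v1:
  scores := null (not supplied -> null)
  meta.phone := "gamma"
  meta.street := null (not supplied -> null)
  meta.signature := null (not supplied -> null)
  meta.factor := null (not supplied -> null)
  age := 100 (from writer id)
  version := 250
  rating := null (not supplied -> null)
  duration := 40 (from writer seq)
  height := 0.0
  => decoded: {"scores": null, "meta": {"phone": "gamma", "street": null, "signature": null, "factor": null}, "age": 100, "version": 250, "rating": null, "duration": 40, "height": 0.0}
the other Shipment changes do not affect what is asked:
  renamed field age to id in record Shipment (alias age declared on the renamed field) -> fires no rule on Shipment, leaving the asked answer as it is
  renamed field duration to seq in record Shipment (alias duration declared on the renamed field) -> fires no rule on Shipment, leaving the asked answer as it is


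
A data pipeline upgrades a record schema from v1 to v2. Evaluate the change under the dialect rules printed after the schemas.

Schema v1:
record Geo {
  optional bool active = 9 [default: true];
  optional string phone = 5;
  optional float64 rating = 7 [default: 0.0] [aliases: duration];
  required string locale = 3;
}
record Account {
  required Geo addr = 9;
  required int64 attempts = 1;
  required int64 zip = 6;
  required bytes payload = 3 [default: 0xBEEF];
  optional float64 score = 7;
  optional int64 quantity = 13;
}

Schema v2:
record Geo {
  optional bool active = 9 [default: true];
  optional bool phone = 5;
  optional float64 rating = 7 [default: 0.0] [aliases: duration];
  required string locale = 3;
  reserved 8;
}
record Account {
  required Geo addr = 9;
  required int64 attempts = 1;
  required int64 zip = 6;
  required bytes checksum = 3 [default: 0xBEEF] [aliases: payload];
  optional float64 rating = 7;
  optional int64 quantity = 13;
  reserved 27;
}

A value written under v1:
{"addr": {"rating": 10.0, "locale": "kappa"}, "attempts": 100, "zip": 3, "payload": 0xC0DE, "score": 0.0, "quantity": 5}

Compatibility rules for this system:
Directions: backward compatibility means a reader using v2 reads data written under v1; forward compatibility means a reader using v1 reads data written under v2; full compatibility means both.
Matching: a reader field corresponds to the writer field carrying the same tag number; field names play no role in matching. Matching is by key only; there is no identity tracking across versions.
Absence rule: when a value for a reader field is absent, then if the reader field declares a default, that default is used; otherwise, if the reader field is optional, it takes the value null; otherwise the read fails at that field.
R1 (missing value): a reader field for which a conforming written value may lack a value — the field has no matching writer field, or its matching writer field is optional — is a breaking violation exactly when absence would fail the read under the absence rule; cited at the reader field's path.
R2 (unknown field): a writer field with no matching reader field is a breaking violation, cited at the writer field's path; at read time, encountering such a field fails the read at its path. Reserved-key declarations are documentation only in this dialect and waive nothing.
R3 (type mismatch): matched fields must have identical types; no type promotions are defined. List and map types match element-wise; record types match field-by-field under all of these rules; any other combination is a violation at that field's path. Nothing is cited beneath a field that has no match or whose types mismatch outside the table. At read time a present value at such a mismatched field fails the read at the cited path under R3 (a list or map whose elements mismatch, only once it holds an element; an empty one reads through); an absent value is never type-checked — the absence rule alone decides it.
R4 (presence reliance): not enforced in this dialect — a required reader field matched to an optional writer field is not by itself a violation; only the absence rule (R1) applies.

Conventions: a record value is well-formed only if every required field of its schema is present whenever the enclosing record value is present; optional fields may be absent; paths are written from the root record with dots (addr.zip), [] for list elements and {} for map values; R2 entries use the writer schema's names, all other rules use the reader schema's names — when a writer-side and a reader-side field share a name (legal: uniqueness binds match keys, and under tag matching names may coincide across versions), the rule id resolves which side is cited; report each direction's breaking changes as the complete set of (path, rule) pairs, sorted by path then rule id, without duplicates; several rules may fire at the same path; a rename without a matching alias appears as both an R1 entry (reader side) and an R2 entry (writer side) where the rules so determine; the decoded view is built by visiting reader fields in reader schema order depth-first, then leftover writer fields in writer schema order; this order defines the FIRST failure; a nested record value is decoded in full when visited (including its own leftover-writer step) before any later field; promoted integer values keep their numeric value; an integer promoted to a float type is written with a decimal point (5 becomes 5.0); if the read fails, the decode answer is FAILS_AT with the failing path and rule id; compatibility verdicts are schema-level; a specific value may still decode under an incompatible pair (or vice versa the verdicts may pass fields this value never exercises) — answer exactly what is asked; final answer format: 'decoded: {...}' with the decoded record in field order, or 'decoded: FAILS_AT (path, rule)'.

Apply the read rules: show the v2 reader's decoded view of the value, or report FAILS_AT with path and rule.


the writer's type comes first in each Account pair
decode (reader v2):
  addr.active := true (absent -> default)
  addr.phone := null (absent, optional -> null)
  addr.rating := 10.0
  addr.locale := "kappa"
  attempts := 100
  zip := 3
  checksum := 0xC0DE (from writer payload)
  rating := 0.0 (from writer score)
  quantity := 5
  => decoded: {"addr": {"active": true, "phone": null, "rating": 10.0, "locale": "kappa"}, "attempts": 100, "zip": 3, "checksum": 0xC0DE, "rating": 0.0, "quantity": 5}
diffs on Account not affecting the asked answer:
  field phone in record Geo: type string changed to bool -> affects the rule determinations only; this particular Account value decodes identically

decoded: {"addr": {"active": true, "phone": null, "rating": 10.0, "locale": "kappa"}, "attempts": 100, "zip": 3, "checksum": 0xC0DE, "rating": 0.0, "quantity": 5}


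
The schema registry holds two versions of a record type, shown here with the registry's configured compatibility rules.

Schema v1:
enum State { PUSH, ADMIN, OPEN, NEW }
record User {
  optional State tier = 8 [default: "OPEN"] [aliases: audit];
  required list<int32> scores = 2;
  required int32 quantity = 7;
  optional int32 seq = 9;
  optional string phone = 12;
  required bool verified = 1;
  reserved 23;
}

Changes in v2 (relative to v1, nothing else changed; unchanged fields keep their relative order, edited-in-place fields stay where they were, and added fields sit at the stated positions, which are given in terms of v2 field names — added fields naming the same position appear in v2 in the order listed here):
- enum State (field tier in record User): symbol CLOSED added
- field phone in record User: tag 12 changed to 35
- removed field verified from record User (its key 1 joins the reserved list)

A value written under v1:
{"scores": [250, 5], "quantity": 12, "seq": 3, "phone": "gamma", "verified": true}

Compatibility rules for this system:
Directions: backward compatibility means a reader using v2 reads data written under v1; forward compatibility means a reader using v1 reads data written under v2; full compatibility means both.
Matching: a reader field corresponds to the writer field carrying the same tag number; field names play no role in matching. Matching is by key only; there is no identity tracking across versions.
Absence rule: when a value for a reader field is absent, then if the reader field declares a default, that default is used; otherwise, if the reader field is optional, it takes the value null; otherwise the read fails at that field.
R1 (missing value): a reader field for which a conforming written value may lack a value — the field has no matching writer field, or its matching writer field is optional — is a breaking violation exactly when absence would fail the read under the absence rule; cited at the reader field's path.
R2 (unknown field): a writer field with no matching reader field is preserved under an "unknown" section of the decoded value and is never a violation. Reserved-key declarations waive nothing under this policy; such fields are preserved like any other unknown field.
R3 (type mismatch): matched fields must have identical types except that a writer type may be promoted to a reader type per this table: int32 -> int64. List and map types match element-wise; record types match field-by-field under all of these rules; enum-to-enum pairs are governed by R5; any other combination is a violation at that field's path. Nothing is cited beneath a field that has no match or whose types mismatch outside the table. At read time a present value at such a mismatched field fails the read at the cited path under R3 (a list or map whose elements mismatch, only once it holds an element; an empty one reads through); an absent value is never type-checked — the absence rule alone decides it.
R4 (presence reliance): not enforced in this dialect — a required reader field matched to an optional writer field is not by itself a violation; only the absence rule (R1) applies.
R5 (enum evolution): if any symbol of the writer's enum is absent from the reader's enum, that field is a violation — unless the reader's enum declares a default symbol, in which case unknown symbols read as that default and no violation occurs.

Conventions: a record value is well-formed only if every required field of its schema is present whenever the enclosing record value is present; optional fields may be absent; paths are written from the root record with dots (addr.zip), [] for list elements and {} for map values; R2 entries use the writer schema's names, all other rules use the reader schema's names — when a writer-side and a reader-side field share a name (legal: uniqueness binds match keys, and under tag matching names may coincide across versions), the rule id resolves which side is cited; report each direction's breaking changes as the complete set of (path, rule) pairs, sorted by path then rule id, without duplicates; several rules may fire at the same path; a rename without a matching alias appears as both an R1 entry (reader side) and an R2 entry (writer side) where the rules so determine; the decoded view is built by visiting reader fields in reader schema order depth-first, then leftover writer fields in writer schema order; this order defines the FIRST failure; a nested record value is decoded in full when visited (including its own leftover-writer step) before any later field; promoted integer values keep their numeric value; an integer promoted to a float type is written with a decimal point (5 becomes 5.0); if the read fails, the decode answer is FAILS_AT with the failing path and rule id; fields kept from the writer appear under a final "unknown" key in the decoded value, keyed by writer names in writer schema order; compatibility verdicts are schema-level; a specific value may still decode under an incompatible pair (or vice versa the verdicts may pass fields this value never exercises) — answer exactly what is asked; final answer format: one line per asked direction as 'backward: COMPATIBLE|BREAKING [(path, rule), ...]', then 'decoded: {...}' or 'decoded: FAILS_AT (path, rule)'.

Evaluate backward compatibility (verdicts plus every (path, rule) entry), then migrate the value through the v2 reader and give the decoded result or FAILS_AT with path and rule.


each type pair in User: writer, then reader
backward analysis of User with v2 as reader and v1 as writer:
  tier: State -> State, writer optional; from tier
  scores: list<int32> -> list<int32>, writer required; from scores
  quantity: int32 -> int32, writer required; from quantity
  seq: int32 -> int32, writer optional; from seq
  phone: no writer-side match
  leftover writer field: phone
  leftover writer field: verified
  => backward verdict for User: COMPATIBLE, no violations
decoding the User value with the v2 reader:
  tier := "OPEN" (absent -> default)
  scores := [250, 5]
  quantity := 12
  seq := 3
  phone := null (absent, optional -> null)
  writer phone: kept under "unknown"
  writer verified: kept under "unknown"
  => decoded: {"tier": "OPEN", "scores": [250, 5], "quantity": 12, "seq": 3, "phone": null, "unknown": {"phone": "gamma", "verified": true}}
diffs on User not affecting the asked answer:
  enum State (field tier in record User): symbol CLOSED added -> its effect on User is confined to the forward direction, not asked

backward: COMPATIBLE []; decoded: {"tier": "OPEN", "scores": [250, 5], "quantity": 12, "seq": 3, "phone": null, "unknown": {"phone": "gamma", "verified": true}}
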